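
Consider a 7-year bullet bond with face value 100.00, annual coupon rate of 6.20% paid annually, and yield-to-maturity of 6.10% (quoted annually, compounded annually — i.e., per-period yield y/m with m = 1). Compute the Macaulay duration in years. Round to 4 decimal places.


Answer: Macaulay duration = 5.8901 years

Derivation:
Coupon per period c = face * coupon_rate / m = 6.200000
Periods per year m = 1; per-period yield y/m = 0.061000
Number of cashflows N = 7
Cashflows (t years, CF_t, discount factor 1/(1+y/m)^(m*t), PV):
  t = 1.0000: CF_t = 6.200000, DF = 0.942507, PV = 5.843544
  t = 2.0000: CF_t = 6.200000, DF = 0.888320, PV = 5.507581
  t = 3.0000: CF_t = 6.200000, DF = 0.837247, PV = 5.190934
  t = 4.0000: CF_t = 6.200000, DF = 0.789112, PV = 4.892492
  t = 5.0000: CF_t = 6.200000, DF = 0.743743, PV = 4.611209
  t = 6.0000: CF_t = 6.200000, DF = 0.700983, PV = 4.346097
  t = 7.0000: CF_t = 106.200000, DF = 0.660682, PV = 70.164402
Price P = sum_t PV_t = 100.556259
Macaulay numerator sum_t t * PV_t:
  t * PV_t at t = 1.0000: 5.843544
  t * PV_t at t = 2.0000: 11.015163
  t * PV_t at t = 3.0000: 15.572803
  t * PV_t at t = 4.0000: 19.569969
  t * PV_t at t = 5.0000: 23.056043
  t * PV_t at t = 6.0000: 26.076580
  t * PV_t at t = 7.0000: 491.150815
Macaulay duration D = (sum_t t * PV_t) / P = 592.284918 / 100.556259 = 5.890085


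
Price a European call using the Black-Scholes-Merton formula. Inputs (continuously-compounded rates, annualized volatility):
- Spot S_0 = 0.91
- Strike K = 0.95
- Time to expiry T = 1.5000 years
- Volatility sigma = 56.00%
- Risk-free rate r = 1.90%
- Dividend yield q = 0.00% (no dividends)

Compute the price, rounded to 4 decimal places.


d1 = (ln(S/K) + (r - q + 0.5*sigma^2) * T) / (sigma * sqrt(T)) = 0.32176179
d2 = d1 - sigma * sqrt(T) = -0.36409534
exp(-rT) = 0.97190229; exp(-qT) = 1.00000000
C = S_0 * exp(-qT) * N(d1) - K * exp(-rT) * N(d2)
N(d1) = 0.62618342; N(d2) = 0.35789341
C = 0.9100 * 1.00000000 * 0.62618342 - 0.9500 * 0.97190229 * 0.35789341 = 0.2394

Answer: Price = 0.2394


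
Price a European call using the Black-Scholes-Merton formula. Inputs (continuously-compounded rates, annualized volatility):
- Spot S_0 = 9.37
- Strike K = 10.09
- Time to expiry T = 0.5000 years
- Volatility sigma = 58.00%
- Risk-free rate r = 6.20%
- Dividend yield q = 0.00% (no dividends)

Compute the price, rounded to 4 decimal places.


d1 = (ln(S/K) + (r - q + 0.5*sigma^2) * T) / (sigma * sqrt(T)) = 0.10013671
d2 = d1 - sigma * sqrt(T) = -0.30998522
exp(-rT) = 0.96947557; exp(-qT) = 1.00000000
C = S_0 * exp(-qT) * N(d1) - K * exp(-rT) * N(d2)
N(d1) = 0.53988211; N(d2) = 0.37828610
C = 9.3700 * 1.00000000 * 0.53988211 - 10.0900 * 0.96947557 * 0.37828610 = 1.3583

Answer: Price = 1.3583


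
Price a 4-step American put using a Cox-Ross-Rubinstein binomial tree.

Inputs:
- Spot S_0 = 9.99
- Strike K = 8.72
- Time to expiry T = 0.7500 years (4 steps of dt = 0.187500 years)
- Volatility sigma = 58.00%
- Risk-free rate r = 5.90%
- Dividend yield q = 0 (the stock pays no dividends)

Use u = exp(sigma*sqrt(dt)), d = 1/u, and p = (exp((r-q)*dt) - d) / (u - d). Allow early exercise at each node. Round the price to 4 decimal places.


dt = T/N = 0.187500
u = exp(sigma*sqrt(dt)) = 1.285500; d = 1/u = 0.777908
p = (exp((r-q)*dt) - d) / (u - d) = 0.459456
Discount per step: exp(-r*dt) = 0.988998
Stock lattice S(k, i) with i counting down-moves:
  k=0: S(0,0) = 9.9900
  k=1: S(1,0) = 12.8421; S(1,1) = 7.7713
  k=2: S(2,0) = 16.5086; S(2,1) = 9.9900; S(2,2) = 6.0454
  k=3: S(3,0) = 21.2218; S(3,1) = 12.8421; S(3,2) = 7.7713; S(3,3) = 4.7027
  k=4: S(4,0) = 27.2806; S(4,1) = 16.5086; S(4,2) = 9.9900; S(4,3) = 6.0454; S(4,4) = 3.6583
Terminal payoffs V(N, i) = max(K - S_T, 0):
  V(4,0) = 0.000000; V(4,1) = 0.000000; V(4,2) = 0.000000; V(4,3) = 2.674647; V(4,4) = 5.061713
Backward induction: V(k, i) = exp(-r*dt) * [p * V(k+1, i) + (1-p) * V(k+1, i+1)]; then take max(V_cont, immediate exercise) for American.
  V(3,0) = exp(-r*dt) * [p*0.000000 + (1-p)*0.000000] = 0.000000; exercise = 0.000000; V(3,0) = max -> 0.000000
  V(3,1) = exp(-r*dt) * [p*0.000000 + (1-p)*0.000000] = 0.000000; exercise = 0.000000; V(3,1) = max -> 0.000000
  V(3,2) = exp(-r*dt) * [p*0.000000 + (1-p)*2.674647] = 1.429858; exercise = 0.948702; V(3,2) = max -> 1.429858
  V(3,3) = exp(-r*dt) * [p*2.674647 + (1-p)*5.061713] = 3.921340; exercise = 4.017273; V(3,3) = max -> 4.017273
  V(2,0) = exp(-r*dt) * [p*0.000000 + (1-p)*0.000000] = 0.000000; exercise = 0.000000; V(2,0) = max -> 0.000000
  V(2,1) = exp(-r*dt) * [p*0.000000 + (1-p)*1.429858] = 0.764398; exercise = 0.000000; V(2,1) = max -> 0.764398
  V(2,2) = exp(-r*dt) * [p*1.429858 + (1-p)*4.017273] = 2.797352; exercise = 2.674647; V(2,2) = max -> 2.797352
  V(1,0) = exp(-r*dt) * [p*0.000000 + (1-p)*0.764398] = 0.408645; exercise = 0.000000; V(1,0) = max -> 0.408645
  V(1,1) = exp(-r*dt) * [p*0.764398 + (1-p)*2.797352] = 1.842799; exercise = 0.948702; V(1,1) = max -> 1.842799
  V(0,0) = exp(-r*dt) * [p*0.408645 + (1-p)*1.842799] = 1.170844; exercise = 0.000000; V(0,0) = max -> 1.170844

Answer: Price = V(0,0) = 1.1708


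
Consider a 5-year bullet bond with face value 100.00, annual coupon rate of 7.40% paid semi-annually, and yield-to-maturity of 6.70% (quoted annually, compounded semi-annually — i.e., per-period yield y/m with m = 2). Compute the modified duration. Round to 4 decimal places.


Coupon per period c = face * coupon_rate / m = 3.700000
Periods per year m = 2; per-period yield y/m = 0.033500
Number of cashflows N = 10
Cashflows (t years, CF_t, discount factor 1/(1+y/m)^(m*t), PV):
  t = 0.5000: CF_t = 3.700000, DF = 0.967586, PV = 3.580068
  t = 1.0000: CF_t = 3.700000, DF = 0.936222, PV = 3.464023
  t = 1.5000: CF_t = 3.700000, DF = 0.905876, PV = 3.351740
  t = 2.0000: CF_t = 3.700000, DF = 0.876512, PV = 3.243096
  t = 2.5000: CF_t = 3.700000, DF = 0.848101, PV = 3.137974
  t = 3.0000: CF_t = 3.700000, DF = 0.820611, PV = 3.036259
  t = 3.5000: CF_t = 3.700000, DF = 0.794011, PV = 2.937841
  t = 4.0000: CF_t = 3.700000, DF = 0.768274, PV = 2.842614
  t = 4.5000: CF_t = 3.700000, DF = 0.743371, PV = 2.750473
  t = 5.0000: CF_t = 103.700000, DF = 0.719275, PV = 74.588856
Price P = sum_t PV_t = 102.932944
First compute Macaulay numerator sum_t t * PV_t:
  t * PV_t at t = 0.5000: 1.790034
  t * PV_t at t = 1.0000: 3.464023
  t * PV_t at t = 1.5000: 5.027610
  t * PV_t at t = 2.0000: 6.486192
  t * PV_t at t = 2.5000: 7.844935
  t * PV_t at t = 3.0000: 9.108777
  t * PV_t at t = 3.5000: 10.282445
  t * PV_t at t = 4.0000: 11.370456
  t * PV_t at t = 4.5000: 12.377129
  t * PV_t at t = 5.0000: 372.944280
Macaulay duration D = 440.695880 / 102.932944 = 4.281388
Modified duration = D / (1 + y/m) = 4.281388 / (1 + 0.033500) = 4.142611

Answer: Modified duration = 4.1426


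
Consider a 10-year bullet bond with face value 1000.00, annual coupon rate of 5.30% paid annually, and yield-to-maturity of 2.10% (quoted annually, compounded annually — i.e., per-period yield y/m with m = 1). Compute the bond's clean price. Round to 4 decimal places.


Coupon per period c = face * coupon_rate / m = 53.000000
Periods per year m = 1; per-period yield y/m = 0.021000
Number of cashflows N = 10
Cashflows (t years, CF_t, discount factor 1/(1+y/m)^(m*t), PV):
  t = 1.0000: CF_t = 53.000000, DF = 0.979432, PV = 51.909892
  t = 2.0000: CF_t = 53.000000, DF = 0.959287, PV = 50.842206
  t = 3.0000: CF_t = 53.000000, DF = 0.939556, PV = 49.796480
  t = 4.0000: CF_t = 53.000000, DF = 0.920231, PV = 48.772262
  t = 5.0000: CF_t = 53.000000, DF = 0.901304, PV = 47.769111
  t = 6.0000: CF_t = 53.000000, DF = 0.882766, PV = 46.786593
  t = 7.0000: CF_t = 53.000000, DF = 0.864609, PV = 45.824283
  t = 8.0000: CF_t = 53.000000, DF = 0.846826, PV = 44.881766
  t = 9.0000: CF_t = 53.000000, DF = 0.829408, PV = 43.958634
  t = 10.0000: CF_t = 1053.000000, DF = 0.812349, PV = 855.403357
Price P = sum_t PV_t = 1285.944583

Answer: Price = 1285.9446


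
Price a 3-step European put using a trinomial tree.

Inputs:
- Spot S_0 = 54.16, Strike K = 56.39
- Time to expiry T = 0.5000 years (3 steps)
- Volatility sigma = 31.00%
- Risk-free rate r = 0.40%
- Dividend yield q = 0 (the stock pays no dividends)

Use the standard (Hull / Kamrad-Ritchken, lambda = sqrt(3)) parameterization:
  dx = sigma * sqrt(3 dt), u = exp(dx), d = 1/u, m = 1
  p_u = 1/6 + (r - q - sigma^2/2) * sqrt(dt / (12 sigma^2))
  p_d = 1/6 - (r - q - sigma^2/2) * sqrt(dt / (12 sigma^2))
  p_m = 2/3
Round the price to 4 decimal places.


dt = T/N = 0.166667; dx = sigma*sqrt(3*dt) = 0.219203
u = exp(dx) = 1.245084; d = 1/u = 0.803159
p_u = 0.149920, p_m = 0.666667, p_d = 0.183413
Discount per step: exp(-r*dt) = 0.999334
Stock lattice S(k, j) with j the centered position index:
  k=0: S(0,+0) = 54.1600
  k=1: S(1,-1) = 43.4991; S(1,+0) = 54.1600; S(1,+1) = 67.4338
  k=2: S(2,-2) = 34.9367; S(2,-1) = 43.4991; S(2,+0) = 54.1600; S(2,+1) = 67.4338; S(2,+2) = 83.9607
  k=3: S(3,-3) = 28.0597; S(3,-2) = 34.9367; S(3,-1) = 43.4991; S(3,+0) = 54.1600; S(3,+1) = 67.4338; S(3,+2) = 83.9607; S(3,+3) = 104.5381
Terminal payoffs V(N, j) = max(K - S_T, 0):
  V(3,-3) = 28.330330; V(3,-2) = 21.453350; V(3,-1) = 12.890931; V(3,+0) = 2.230000; V(3,+1) = 0.000000; V(3,+2) = 0.000000; V(3,+3) = 0.000000
Backward induction: V(k, j) = exp(-r*dt) * [p_u * V(k+1, j+1) + p_m * V(k+1, j) + p_d * V(k+1, j-1)]
  V(2,-2) = exp(-r*dt) * [p_u*12.890931 + p_m*21.453350 + p_d*28.330330] = 21.416713
  V(2,-1) = exp(-r*dt) * [p_u*2.230000 + p_m*12.890931 + p_d*21.453350] = 12.854526
  V(2,+0) = exp(-r*dt) * [p_u*0.000000 + p_m*2.230000 + p_d*12.890931] = 3.848464
  V(2,+1) = exp(-r*dt) * [p_u*0.000000 + p_m*0.000000 + p_d*2.230000] = 0.408738
  V(2,+2) = exp(-r*dt) * [p_u*0.000000 + p_m*0.000000 + p_d*0.000000] = 0.000000
  V(1,-1) = exp(-r*dt) * [p_u*3.848464 + p_m*12.854526 + p_d*21.416713] = 13.066036
  V(1,+0) = exp(-r*dt) * [p_u*0.408738 + p_m*3.848464 + p_d*12.854526] = 4.981285
  V(1,+1) = exp(-r*dt) * [p_u*0.000000 + p_m*0.408738 + p_d*3.848464] = 0.977698
  V(0,+0) = exp(-r*dt) * [p_u*0.977698 + p_m*4.981285 + p_d*13.066036] = 5.860006

Answer: Price = V(0,0) = 5.8600


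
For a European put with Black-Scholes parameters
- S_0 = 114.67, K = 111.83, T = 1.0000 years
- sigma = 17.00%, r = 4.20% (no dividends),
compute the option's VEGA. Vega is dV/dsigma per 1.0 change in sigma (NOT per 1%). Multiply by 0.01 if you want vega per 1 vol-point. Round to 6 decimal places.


Answer: Vega = 40.777134

Derivation:
d1 = 0.4795798648; d2 = 0.3095798648
phi(d1) = 0.3556042028; exp(-qT) = 1.0000000000; exp(-rT) = 0.9588697806
Vega = S * exp(-qT) * phi(d1) * sqrt(T) = 114.6700 * 1.0000000000 * 0.3556042028 * 1.0000000000 = 40.777134


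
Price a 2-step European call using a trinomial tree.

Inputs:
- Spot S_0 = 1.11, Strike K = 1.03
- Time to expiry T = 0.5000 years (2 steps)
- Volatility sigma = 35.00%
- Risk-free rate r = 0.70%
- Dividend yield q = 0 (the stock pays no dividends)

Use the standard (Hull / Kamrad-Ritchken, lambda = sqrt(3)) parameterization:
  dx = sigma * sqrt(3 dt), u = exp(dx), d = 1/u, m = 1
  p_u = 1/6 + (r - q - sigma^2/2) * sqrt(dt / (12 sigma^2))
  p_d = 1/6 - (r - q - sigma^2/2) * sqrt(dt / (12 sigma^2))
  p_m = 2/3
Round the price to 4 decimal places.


Answer: Price = V(0,0) = 0.1513

Derivation:
dt = T/N = 0.250000; dx = sigma*sqrt(3*dt) = 0.303109
u = exp(dx) = 1.354062; d = 1/u = 0.738519
p_u = 0.144294, p_m = 0.666667, p_d = 0.189039
Discount per step: exp(-r*dt) = 0.998252
Stock lattice S(k, j) with j the centered position index:
  k=0: S(0,+0) = 1.1100
  k=1: S(1,-1) = 0.8198; S(1,+0) = 1.1100; S(1,+1) = 1.5030
  k=2: S(2,-2) = 0.6054; S(2,-1) = 0.8198; S(2,+0) = 1.1100; S(2,+1) = 1.5030; S(2,+2) = 2.0352
Terminal payoffs V(N, j) = max(S_T - K, 0):
  V(2,-2) = 0.000000; V(2,-1) = 0.000000; V(2,+0) = 0.080000; V(2,+1) = 0.473009; V(2,+2) = 1.005167
Backward induction: V(k, j) = exp(-r*dt) * [p_u * V(k+1, j+1) + p_m * V(k+1, j) + p_d * V(k+1, j-1)]
  V(1,-1) = exp(-r*dt) * [p_u*0.080000 + p_m*0.000000 + p_d*0.000000] = 0.011523
  V(1,+0) = exp(-r*dt) * [p_u*0.473009 + p_m*0.080000 + p_d*0.000000] = 0.121373
  V(1,+1) = exp(-r*dt) * [p_u*1.005167 + p_m*0.473009 + p_d*0.080000] = 0.474671
  V(0,+0) = exp(-r*dt) * [p_u*0.474671 + p_m*0.121373 + p_d*0.011523] = 0.151321


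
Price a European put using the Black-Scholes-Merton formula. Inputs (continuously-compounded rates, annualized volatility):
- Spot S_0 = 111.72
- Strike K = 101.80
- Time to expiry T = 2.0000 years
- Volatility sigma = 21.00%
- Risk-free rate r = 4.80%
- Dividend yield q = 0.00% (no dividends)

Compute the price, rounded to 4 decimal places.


Answer: Price = 4.7686

Derivation:
d1 = (ln(S/K) + (r - q + 0.5*sigma^2) * T) / (sigma * sqrt(T)) = 0.78484016
d2 = d1 - sigma * sqrt(T) = 0.48785532
exp(-rT) = 0.90846402; exp(-qT) = 1.00000000
P = K * exp(-rT) * N(-d2) - S_0 * exp(-qT) * N(-d1)
N(-d1) = 0.21627364; N(-d2) = 0.31282616
P = 101.8000 * 0.90846402 * 0.31282616 - 111.7200 * 1.00000000 * 0.21627364 = 4.7686


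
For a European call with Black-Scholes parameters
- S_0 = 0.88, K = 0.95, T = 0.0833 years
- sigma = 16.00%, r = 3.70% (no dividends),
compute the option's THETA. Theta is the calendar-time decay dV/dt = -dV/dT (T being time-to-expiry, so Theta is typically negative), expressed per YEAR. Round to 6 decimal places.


Answer: Theta = -0.030346

Derivation:
d1 = -1.5676406438; d2 = -1.6138194268
phi(d1) = 0.1167538826; exp(-qT) = 1.0000000000; exp(-rT) = 0.9969226448
Theta = -S*exp(-qT)*phi(d1)*sigma/(2*sqrt(T)) - r*K*exp(-rT)*N(d2) + q*S*exp(-qT)*N(d1)
N(d1) = 0.0584825106; N(d2) = 0.0532832997; sqrt(T) = 0.2886173938
Term 1 = -0.8800 * 1.0000000000 * 0.1167538826 * 0.1600 / (2 * 0.2886173938) = -0.0284787872
Term 2 = -0.0370 * 0.9500 * 0.9969226448 * 0.0532832997 = -0.0018671444
Term 3 = 0 (no dividend yield, q = 0)
Theta = -0.0284787872 + (-0.0018671444) + (0.0000000000) = -0.030346


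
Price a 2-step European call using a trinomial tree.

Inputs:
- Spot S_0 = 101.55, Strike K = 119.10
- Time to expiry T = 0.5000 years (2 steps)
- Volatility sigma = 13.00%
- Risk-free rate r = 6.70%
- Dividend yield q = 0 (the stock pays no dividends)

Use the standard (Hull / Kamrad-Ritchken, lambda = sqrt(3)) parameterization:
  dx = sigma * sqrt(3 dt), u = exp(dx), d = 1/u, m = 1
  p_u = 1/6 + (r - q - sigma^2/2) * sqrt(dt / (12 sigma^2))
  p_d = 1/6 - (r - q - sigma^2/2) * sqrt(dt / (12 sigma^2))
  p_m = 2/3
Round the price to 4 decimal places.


dt = T/N = 0.250000; dx = sigma*sqrt(3*dt) = 0.112583
u = exp(dx) = 1.119165; d = 1/u = 0.893523
p_u = 0.231674, p_m = 0.666667, p_d = 0.101659
Discount per step: exp(-r*dt) = 0.983390
Stock lattice S(k, j) with j the centered position index:
  k=0: S(0,+0) = 101.5500
  k=1: S(1,-1) = 90.7373; S(1,+0) = 101.5500; S(1,+1) = 113.6513
  k=2: S(2,-2) = 81.0758; S(2,-1) = 90.7373; S(2,+0) = 101.5500; S(2,+1) = 113.6513; S(2,+2) = 127.1946
Terminal payoffs V(N, j) = max(S_T - K, 0):
  V(2,-2) = 0.000000; V(2,-1) = 0.000000; V(2,+0) = 0.000000; V(2,+1) = 0.000000; V(2,+2) = 8.094561
Backward induction: V(k, j) = exp(-r*dt) * [p_u * V(k+1, j+1) + p_m * V(k+1, j) + p_d * V(k+1, j-1)]
  V(1,-1) = exp(-r*dt) * [p_u*0.000000 + p_m*0.000000 + p_d*0.000000] = 0.000000
  V(1,+0) = exp(-r*dt) * [p_u*0.000000 + p_m*0.000000 + p_d*0.000000] = 0.000000
  V(1,+1) = exp(-r*dt) * [p_u*8.094561 + p_m*0.000000 + p_d*0.000000] = 1.844150
  V(0,+0) = exp(-r*dt) * [p_u*1.844150 + p_m*0.000000 + p_d*0.000000] = 0.420145

Answer: Price = V(0,0) = 0.4201


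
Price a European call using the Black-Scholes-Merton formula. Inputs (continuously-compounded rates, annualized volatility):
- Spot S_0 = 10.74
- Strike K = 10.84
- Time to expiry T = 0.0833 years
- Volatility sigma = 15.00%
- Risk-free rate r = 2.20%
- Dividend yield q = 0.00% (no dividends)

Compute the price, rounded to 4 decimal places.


Answer: Price = 0.1488

Derivation:
d1 = (ln(S/K) + (r - q + 0.5*sigma^2) * T) / (sigma * sqrt(T)) = -0.15009911
d2 = d1 - sigma * sqrt(T) = -0.19339172
exp(-rT) = 0.99816908; exp(-qT) = 1.00000000
C = S_0 * exp(-qT) * N(d1) - K * exp(-rT) * N(d2)
N(d1) = 0.44034321; N(d2) = 0.42332610
C = 10.7400 * 1.00000000 * 0.44034321 - 10.8400 * 0.99816908 * 0.42332610 = 0.1488


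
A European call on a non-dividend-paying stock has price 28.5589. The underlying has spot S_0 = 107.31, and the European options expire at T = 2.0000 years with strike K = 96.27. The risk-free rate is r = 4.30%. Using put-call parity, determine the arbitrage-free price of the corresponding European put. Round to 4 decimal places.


Answer: Put price = 9.5857

Derivation:
Put-call parity: C - P = S_0 * exp(-qT) - K * exp(-rT).
S_0 * exp(-qT) = 107.3100 * 1.00000000 = 107.31000000
K * exp(-rT) = 96.2700 * 0.91759423 = 88.33679664
P = C - S*exp(-qT) + K*exp(-rT)
P = 28.5589 - 107.31000000 + 88.33679664 = 9.5857


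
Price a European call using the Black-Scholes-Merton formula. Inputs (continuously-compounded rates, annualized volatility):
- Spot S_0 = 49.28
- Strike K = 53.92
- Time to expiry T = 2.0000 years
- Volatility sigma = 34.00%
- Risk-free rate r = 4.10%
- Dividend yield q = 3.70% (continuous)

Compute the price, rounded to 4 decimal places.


Answer: Price = 7.2403

Derivation:
d1 = (ln(S/K) + (r - q + 0.5*sigma^2) * T) / (sigma * sqrt(T)) = 0.06991384
d2 = d1 - sigma * sqrt(T) = -0.41091877
exp(-rT) = 0.92127196; exp(-qT) = 0.92867169
C = S_0 * exp(-qT) * N(d1) - K * exp(-rT) * N(d2)
N(d1) = 0.52786888; N(d2) = 0.34056605
C = 49.2800 * 0.92867169 * 0.52786888 - 53.9200 * 0.92127196 * 0.34056605 = 7.2403


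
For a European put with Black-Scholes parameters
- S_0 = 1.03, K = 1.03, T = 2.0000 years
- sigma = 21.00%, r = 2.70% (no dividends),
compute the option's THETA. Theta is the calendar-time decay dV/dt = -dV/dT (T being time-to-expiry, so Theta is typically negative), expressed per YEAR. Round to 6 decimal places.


d1 = 0.3303198821; d2 = 0.0333350340
phi(d1) = 0.3777607783; exp(-qT) = 1.0000000000; exp(-rT) = 0.9474321065
Theta = -S*exp(-qT)*phi(d1)*sigma/(2*sqrt(T)) + r*K*exp(-rT)*N(-d2) - q*S*exp(-qT)*N(-d1)
N(-d1) = 0.3705791358; N(-d2) = 0.4867037081; sqrt(T) = 1.4142135624
Term 1 = -1.0300 * 1.0000000000 * 0.3777607783 * 0.2100 / (2 * 1.4142135624) = -0.0288887260
Term 2 = 0.0270 * 1.0300 * 0.9474321065 * 0.4867037081 = 0.0128237116
Term 3 = 0 (no dividend yield, q = 0)
Theta = -0.0288887260 + (0.0128237116) + (0.0000000000) = -0.016065

Answer: Theta = -0.016065


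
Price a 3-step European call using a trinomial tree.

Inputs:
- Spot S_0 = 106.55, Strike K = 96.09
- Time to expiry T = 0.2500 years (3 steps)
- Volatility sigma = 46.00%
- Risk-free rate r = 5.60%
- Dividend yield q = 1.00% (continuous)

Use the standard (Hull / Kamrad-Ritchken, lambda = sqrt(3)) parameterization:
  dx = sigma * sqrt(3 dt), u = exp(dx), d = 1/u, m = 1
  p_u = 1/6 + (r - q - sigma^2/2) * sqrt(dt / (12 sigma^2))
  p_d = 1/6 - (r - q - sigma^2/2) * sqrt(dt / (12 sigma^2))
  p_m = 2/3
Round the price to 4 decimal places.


dt = T/N = 0.083333; dx = sigma*sqrt(3*dt) = 0.230000
u = exp(dx) = 1.258600; d = 1/u = 0.794534
p_u = 0.155833, p_m = 0.666667, p_d = 0.177500
Discount per step: exp(-r*dt) = 0.995344
Stock lattice S(k, j) with j the centered position index:
  k=0: S(0,+0) = 106.5500
  k=1: S(1,-1) = 84.6576; S(1,+0) = 106.5500; S(1,+1) = 134.1038
  k=2: S(2,-2) = 67.2633; S(2,-1) = 84.6576; S(2,+0) = 106.5500; S(2,+1) = 134.1038; S(2,+2) = 168.7831
  k=3: S(3,-3) = 53.4429; S(3,-2) = 67.2633; S(3,-1) = 84.6576; S(3,+0) = 106.5500; S(3,+1) = 134.1038; S(3,+2) = 168.7831; S(3,+3) = 212.4304
Terminal payoffs V(N, j) = max(S_T - K, 0):
  V(3,-3) = 0.000000; V(3,-2) = 0.000000; V(3,-1) = 0.000000; V(3,+0) = 10.460000; V(3,+1) = 38.013831; V(3,+2) = 72.693083; V(3,+3) = 116.340390
Backward induction: V(k, j) = exp(-r*dt) * [p_u * V(k+1, j+1) + p_m * V(k+1, j) + p_d * V(k+1, j-1)]
  V(2,-2) = exp(-r*dt) * [p_u*0.000000 + p_m*0.000000 + p_d*0.000000] = 0.000000
  V(2,-1) = exp(-r*dt) * [p_u*10.460000 + p_m*0.000000 + p_d*0.000000] = 1.622428
  V(2,+0) = exp(-r*dt) * [p_u*38.013831 + p_m*10.460000 + p_d*0.000000] = 12.837109
  V(2,+1) = exp(-r*dt) * [p_u*72.693083 + p_m*38.013831 + p_d*10.460000] = 38.347835
  V(2,+2) = exp(-r*dt) * [p_u*116.340390 + p_m*72.693083 + p_d*38.013831] = 72.997769
  V(1,-1) = exp(-r*dt) * [p_u*12.837109 + p_m*1.622428 + p_d*0.000000] = 3.067718
  V(1,+0) = exp(-r*dt) * [p_u*38.347835 + p_m*12.837109 + p_d*1.622428] = 14.752917
  V(1,+1) = exp(-r*dt) * [p_u*72.997769 + p_m*38.347835 + p_d*12.837109] = 39.036699
  V(0,+0) = exp(-r*dt) * [p_u*39.036699 + p_m*14.752917 + p_d*3.067718] = 16.386368

Answer: Price = V(0,0) = 16.3864


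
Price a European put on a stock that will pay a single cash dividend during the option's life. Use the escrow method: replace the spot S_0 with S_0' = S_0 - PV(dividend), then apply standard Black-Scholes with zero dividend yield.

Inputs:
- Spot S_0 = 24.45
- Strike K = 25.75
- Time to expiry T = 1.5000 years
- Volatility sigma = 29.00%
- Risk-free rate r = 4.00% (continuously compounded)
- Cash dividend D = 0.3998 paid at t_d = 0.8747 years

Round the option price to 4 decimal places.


Answer: Price = 3.4991

Derivation:
PV(D) = D * exp(-r * t_d) = 0.3998 * 0.96561700 = 0.38605368
S_0' = S_0 - PV(D) = 24.4500 - 0.38605368 = 24.06394632
d1 = (ln(S_0'/K) + (r + sigma^2/2)*T) / (sigma*sqrt(T)) = 0.15585256
d2 = d1 - sigma*sqrt(T) = -0.19932345
exp(-rT) = 0.94176453
N(-d1) = 0.43807462; N(-d2) = 0.57899513
P = K * exp(-rT) * N(-d2) - S_0' * N(-d1) = 25.7500 * 0.94176453 * 0.57899513 - 24.06394632 * 0.43807462 = 3.4991


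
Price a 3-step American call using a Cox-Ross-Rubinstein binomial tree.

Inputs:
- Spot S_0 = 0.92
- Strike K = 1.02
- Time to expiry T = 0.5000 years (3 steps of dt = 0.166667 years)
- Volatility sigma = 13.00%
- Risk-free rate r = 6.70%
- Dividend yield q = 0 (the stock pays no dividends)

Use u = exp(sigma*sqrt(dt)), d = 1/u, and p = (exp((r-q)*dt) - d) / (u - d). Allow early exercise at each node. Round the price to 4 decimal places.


dt = T/N = 0.166667
u = exp(sigma*sqrt(dt)) = 1.054506; d = 1/u = 0.948311
p = (exp((r-q)*dt) - d) / (u - d) = 0.592477
Discount per step: exp(-r*dt) = 0.988895
Stock lattice S(k, i) with i counting down-moves:
  k=0: S(0,0) = 0.9200
  k=1: S(1,0) = 0.9701; S(1,1) = 0.8724
  k=2: S(2,0) = 1.0230; S(2,1) = 0.9200; S(2,2) = 0.8274
  k=3: S(3,0) = 1.0788; S(3,1) = 0.9701; S(3,2) = 0.8724; S(3,3) = 0.7846
Terminal payoffs V(N, i) = max(S_T - K, 0):
  V(3,0) = 0.058785; V(3,1) = 0.000000; V(3,2) = 0.000000; V(3,3) = 0.000000
Backward induction: V(k, i) = exp(-r*dt) * [p * V(k+1, i) + (1-p) * V(k+1, i+1)]; then take max(V_cont, immediate exercise) for American.
  V(2,0) = exp(-r*dt) * [p*0.058785 + (1-p)*0.000000] = 0.034442; exercise = 0.003024; V(2,0) = max -> 0.034442
  V(2,1) = exp(-r*dt) * [p*0.000000 + (1-p)*0.000000] = 0.000000; exercise = 0.000000; V(2,1) = max -> 0.000000
  V(2,2) = exp(-r*dt) * [p*0.000000 + (1-p)*0.000000] = 0.000000; exercise = 0.000000; V(2,2) = max -> 0.000000
  V(1,0) = exp(-r*dt) * [p*0.034442 + (1-p)*0.000000] = 0.020179; exercise = 0.000000; V(1,0) = max -> 0.020179
  V(1,1) = exp(-r*dt) * [p*0.000000 + (1-p)*0.000000] = 0.000000; exercise = 0.000000; V(1,1) = max -> 0.000000
  V(0,0) = exp(-r*dt) * [p*0.020179 + (1-p)*0.000000] = 0.011823; exercise = 0.000000; V(0,0) = max -> 0.011823

Answer: Price = V(0,0) = 0.0118


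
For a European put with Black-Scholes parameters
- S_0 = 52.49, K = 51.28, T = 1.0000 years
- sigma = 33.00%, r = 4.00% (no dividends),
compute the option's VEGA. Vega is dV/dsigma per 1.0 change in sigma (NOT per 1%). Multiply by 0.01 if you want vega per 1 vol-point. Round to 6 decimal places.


Answer: Vega = 19.648498

Derivation:
d1 = 0.3568844323; d2 = 0.0268844323
phi(d1) = 0.3743284037; exp(-qT) = 1.0000000000; exp(-rT) = 0.9607894392
Vega = S * exp(-qT) * phi(d1) * sqrt(T) = 52.4900 * 1.0000000000 * 0.3743284037 * 1.0000000000 = 19.648498


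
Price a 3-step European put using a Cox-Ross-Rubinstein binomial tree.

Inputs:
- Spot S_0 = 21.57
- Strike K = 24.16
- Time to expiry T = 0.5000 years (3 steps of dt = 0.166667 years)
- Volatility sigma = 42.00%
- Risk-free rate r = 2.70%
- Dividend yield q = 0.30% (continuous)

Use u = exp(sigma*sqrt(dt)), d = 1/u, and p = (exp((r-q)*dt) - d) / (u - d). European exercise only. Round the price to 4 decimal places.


Answer: Price = V(0,0) = 4.0096

Derivation:
dt = T/N = 0.166667
u = exp(sigma*sqrt(dt)) = 1.187042; d = 1/u = 0.842430
p = (exp((r-q)*dt) - d) / (u - d) = 0.468869
Discount per step: exp(-r*dt) = 0.995510
Stock lattice S(k, i) with i counting down-moves:
  k=0: S(0,0) = 21.5700
  k=1: S(1,0) = 25.6045; S(1,1) = 18.1712
  k=2: S(2,0) = 30.3936; S(2,1) = 21.5700; S(2,2) = 15.3080
  k=3: S(3,0) = 36.0785; S(3,1) = 25.6045; S(3,2) = 18.1712; S(3,3) = 12.8959
Terminal payoffs V(N, i) = max(K - S_T, 0):
  V(3,0) = 0.000000; V(3,1) = 0.000000; V(3,2) = 5.988777; V(3,3) = 11.264085
Backward induction: V(k, i) = exp(-r*dt) * [p * V(k+1, i) + (1-p) * V(k+1, i+1)].
  V(2,0) = exp(-r*dt) * [p*0.000000 + (1-p)*0.000000] = 0.000000
  V(2,1) = exp(-r*dt) * [p*0.000000 + (1-p)*5.988777] = 3.166543
  V(2,2) = exp(-r*dt) * [p*5.988777 + (1-p)*11.264085] = 8.751187
  V(1,0) = exp(-r*dt) * [p*0.000000 + (1-p)*3.166543] = 1.674297
  V(1,1) = exp(-r*dt) * [p*3.166543 + (1-p)*8.751187] = 6.105184
  V(0,0) = exp(-r*dt) * [p*1.674297 + (1-p)*6.105184] = 4.009594


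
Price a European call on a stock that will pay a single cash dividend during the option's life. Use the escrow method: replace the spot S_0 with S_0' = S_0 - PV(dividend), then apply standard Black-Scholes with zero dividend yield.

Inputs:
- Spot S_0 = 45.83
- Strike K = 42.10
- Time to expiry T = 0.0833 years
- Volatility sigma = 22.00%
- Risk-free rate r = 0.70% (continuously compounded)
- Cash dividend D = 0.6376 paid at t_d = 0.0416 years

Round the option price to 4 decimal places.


Answer: Price = 3.2977

Derivation:
PV(D) = D * exp(-r * t_d) = 0.6376 * 0.99970884 = 0.63741436
S_0' = S_0 - PV(D) = 45.8300 - 0.63741436 = 45.19258564
d1 = (ln(S_0'/K) + (r + sigma^2/2)*T) / (sigma*sqrt(T)) = 1.15730847
d2 = d1 - sigma*sqrt(T) = 1.09381265
exp(-rT) = 0.99941707
N(d1) = 0.87642682; N(d2) = 0.86298142
C = S_0' * N(d1) - K * exp(-rT) * N(d2) = 45.19258564 * 0.87642682 - 42.1000 * 0.99941707 * 0.86298142 = 3.2977


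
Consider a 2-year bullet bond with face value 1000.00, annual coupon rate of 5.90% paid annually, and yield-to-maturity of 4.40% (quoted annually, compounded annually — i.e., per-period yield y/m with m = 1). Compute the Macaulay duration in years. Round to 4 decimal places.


Answer: Macaulay duration = 1.9450 years

Derivation:
Coupon per period c = face * coupon_rate / m = 59.000000
Periods per year m = 1; per-period yield y/m = 0.044000
Number of cashflows N = 2
Cashflows (t years, CF_t, discount factor 1/(1+y/m)^(m*t), PV):
  t = 1.0000: CF_t = 59.000000, DF = 0.957854, PV = 56.513410
  t = 2.0000: CF_t = 1059.000000, DF = 0.917485, PV = 971.616682
Price P = sum_t PV_t = 1028.130092
Macaulay numerator sum_t t * PV_t:
  t * PV_t at t = 1.0000: 56.513410
  t * PV_t at t = 2.0000: 1943.233364
Macaulay duration D = (sum_t t * PV_t) / P = 1999.746774 / 1028.130092 = 1.945033


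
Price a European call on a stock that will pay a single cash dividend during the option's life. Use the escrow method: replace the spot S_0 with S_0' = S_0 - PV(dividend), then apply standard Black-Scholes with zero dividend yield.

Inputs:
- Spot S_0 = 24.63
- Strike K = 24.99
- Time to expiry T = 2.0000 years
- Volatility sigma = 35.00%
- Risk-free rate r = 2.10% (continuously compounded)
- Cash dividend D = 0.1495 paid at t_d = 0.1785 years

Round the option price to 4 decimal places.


PV(D) = D * exp(-r * t_d) = 0.1495 * 0.99625852 = 0.14894065
S_0' = S_0 - PV(D) = 24.6300 - 0.14894065 = 24.48105935
d1 = (ln(S_0'/K) + (r + sigma^2/2)*T) / (sigma*sqrt(T)) = 0.29077036
d2 = d1 - sigma*sqrt(T) = -0.20420439
exp(-rT) = 0.95886978
N(d1) = 0.61438652; N(d2) = 0.41909689
C = S_0' * N(d1) - K * exp(-rT) * N(d2) = 24.48105935 * 0.61438652 - 24.9900 * 0.95886978 * 0.41909689 = 4.9984

Answer: Price = 4.9984


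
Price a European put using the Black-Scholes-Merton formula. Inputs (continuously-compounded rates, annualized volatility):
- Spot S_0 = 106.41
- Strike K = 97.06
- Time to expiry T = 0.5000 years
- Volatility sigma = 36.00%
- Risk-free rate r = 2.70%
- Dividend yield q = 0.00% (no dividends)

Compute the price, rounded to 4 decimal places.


Answer: Price = 5.7728

Derivation:
d1 = (ln(S/K) + (r - q + 0.5*sigma^2) * T) / (sigma * sqrt(T)) = 0.54160535
d2 = d1 - sigma * sqrt(T) = 0.28704691
exp(-rT) = 0.98659072; exp(-qT) = 1.00000000
P = K * exp(-rT) * N(-d2) - S_0 * exp(-qT) * N(-d1)
N(-d1) = 0.29404520; N(-d2) = 0.38703820
P = 97.0600 * 0.98659072 * 0.38703820 - 106.4100 * 1.00000000 * 0.29404520 = 5.7728


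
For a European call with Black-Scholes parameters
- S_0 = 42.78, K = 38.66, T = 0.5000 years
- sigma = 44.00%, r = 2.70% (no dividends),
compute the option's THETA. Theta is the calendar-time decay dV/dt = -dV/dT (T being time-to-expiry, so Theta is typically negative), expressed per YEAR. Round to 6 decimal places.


d1 = 0.5244329114; d2 = 0.2133059276
phi(d1) = 0.3476867068; exp(-qT) = 1.0000000000; exp(-rT) = 0.9865907163
Theta = -S*exp(-qT)*phi(d1)*sigma/(2*sqrt(T)) - r*K*exp(-rT)*N(d2) + q*S*exp(-qT)*N(d1)
N(d1) = 0.7000112647; N(d2) = 0.5844558248; sqrt(T) = 0.7071067812
Term 1 = -42.7800 * 1.0000000000 * 0.3476867068 * 0.4400 / (2 * 0.7071067812) = -4.6277143661
Term 2 = -0.0270 * 38.6600 * 0.9865907163 * 0.5844558248 = -0.6018861219
Term 3 = 0 (no dividend yield, q = 0)
Theta = -4.6277143661 + (-0.6018861219) + (0.0000000000) = -5.229600

Answer: Theta = -5.229600


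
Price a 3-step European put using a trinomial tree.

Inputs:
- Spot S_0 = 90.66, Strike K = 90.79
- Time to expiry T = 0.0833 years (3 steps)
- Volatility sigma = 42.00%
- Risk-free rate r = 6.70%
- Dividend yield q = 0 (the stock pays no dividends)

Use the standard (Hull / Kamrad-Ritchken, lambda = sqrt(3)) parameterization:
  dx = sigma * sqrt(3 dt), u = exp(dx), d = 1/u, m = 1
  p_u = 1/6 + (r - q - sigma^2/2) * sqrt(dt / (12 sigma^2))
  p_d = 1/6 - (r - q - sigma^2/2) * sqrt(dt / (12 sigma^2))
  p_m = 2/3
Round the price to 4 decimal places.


dt = T/N = 0.027767; dx = sigma*sqrt(3*dt) = 0.121219
u = exp(dx) = 1.128872; d = 1/u = 0.885840
p_u = 0.164239, p_m = 0.666667, p_d = 0.169095
Discount per step: exp(-r*dt) = 0.998141
Stock lattice S(k, j) with j the centered position index:
  k=0: S(0,+0) = 90.6600
  k=1: S(1,-1) = 80.3102; S(1,+0) = 90.6600; S(1,+1) = 102.3436
  k=2: S(2,-2) = 71.1420; S(2,-1) = 80.3102; S(2,+0) = 90.6600; S(2,+1) = 102.3436; S(2,+2) = 115.5328
  k=3: S(3,-3) = 63.0204; S(3,-2) = 71.1420; S(3,-1) = 80.3102; S(3,+0) = 90.6600; S(3,+1) = 102.3436; S(3,+2) = 115.5328; S(3,+3) = 130.4218
Terminal payoffs V(N, j) = max(K - S_T, 0):
  V(3,-3) = 27.769610; V(3,-2) = 19.648017; V(3,-1) = 10.479776; V(3,+0) = 0.130000; V(3,+1) = 0.000000; V(3,+2) = 0.000000; V(3,+3) = 0.000000
Backward induction: V(k, j) = exp(-r*dt) * [p_u * V(k+1, j+1) + p_m * V(k+1, j) + p_d * V(k+1, j-1)]
  V(2,-2) = exp(-r*dt) * [p_u*10.479776 + p_m*19.648017 + p_d*27.769610] = 19.479284
  V(2,-1) = exp(-r*dt) * [p_u*0.130000 + p_m*10.479776 + p_d*19.648017] = 10.311044
  V(2,+0) = exp(-r*dt) * [p_u*0.000000 + p_m*0.130000 + p_d*10.479776] = 1.855287
  V(2,+1) = exp(-r*dt) * [p_u*0.000000 + p_m*0.000000 + p_d*0.130000] = 0.021941
  V(2,+2) = exp(-r*dt) * [p_u*0.000000 + p_m*0.000000 + p_d*0.000000] = 0.000000
  V(1,-1) = exp(-r*dt) * [p_u*1.855287 + p_m*10.311044 + p_d*19.479284] = 10.453118
  V(1,+0) = exp(-r*dt) * [p_u*0.021941 + p_m*1.855287 + p_d*10.311044] = 2.978458
  V(1,+1) = exp(-r*dt) * [p_u*0.000000 + p_m*0.021941 + p_d*1.855287] = 0.327737
  V(0,+0) = exp(-r*dt) * [p_u*0.327737 + p_m*2.978458 + p_d*10.453118] = 3.799957

Answer: Price = V(0,0) = 3.8000


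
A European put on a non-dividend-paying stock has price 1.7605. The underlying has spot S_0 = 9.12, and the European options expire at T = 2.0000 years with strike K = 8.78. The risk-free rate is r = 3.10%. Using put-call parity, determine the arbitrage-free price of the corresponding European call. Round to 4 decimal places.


Put-call parity: C - P = S_0 * exp(-qT) - K * exp(-rT).
S_0 * exp(-qT) = 9.1200 * 1.00000000 = 9.12000000
K * exp(-rT) = 8.7800 * 0.93988289 = 8.25217175
C = P + S*exp(-qT) - K*exp(-rT)
C = 1.7605 + 9.12000000 - 8.25217175 = 2.6283

Answer: Call price = 2.6283


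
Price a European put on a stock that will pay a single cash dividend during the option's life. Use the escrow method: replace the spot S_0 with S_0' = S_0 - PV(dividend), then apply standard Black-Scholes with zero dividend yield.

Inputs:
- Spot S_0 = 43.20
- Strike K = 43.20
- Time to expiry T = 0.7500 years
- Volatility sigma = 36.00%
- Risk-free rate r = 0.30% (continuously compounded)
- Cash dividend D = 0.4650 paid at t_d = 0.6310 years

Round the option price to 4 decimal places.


Answer: Price = 5.5022

Derivation:
PV(D) = D * exp(-r * t_d) = 0.4650 * 0.99810879 = 0.46412059
S_0' = S_0 - PV(D) = 43.2000 - 0.46412059 = 42.73587941
d1 = (ln(S_0'/K) + (r + sigma^2/2)*T) / (sigma*sqrt(T)) = 0.12845511
d2 = d1 - sigma*sqrt(T) = -0.18331404
exp(-rT) = 0.99775253
N(-d1) = 0.44889441; N(-d2) = 0.57272419
P = K * exp(-rT) * N(-d2) - S_0' * N(-d1) = 43.2000 * 0.99775253 * 0.57272419 - 42.73587941 * 0.44889441 = 5.5022


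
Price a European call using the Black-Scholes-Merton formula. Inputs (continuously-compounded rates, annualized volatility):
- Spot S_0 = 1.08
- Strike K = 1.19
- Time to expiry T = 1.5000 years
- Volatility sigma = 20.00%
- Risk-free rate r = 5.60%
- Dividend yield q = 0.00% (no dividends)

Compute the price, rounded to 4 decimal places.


Answer: Price = 0.0990

Derivation:
d1 = (ln(S/K) + (r - q + 0.5*sigma^2) * T) / (sigma * sqrt(T)) = 0.06943378
d2 = d1 - sigma * sqrt(T) = -0.17551519
exp(-rT) = 0.91943126; exp(-qT) = 1.00000000
C = S_0 * exp(-qT) * N(d1) - K * exp(-rT) * N(d2)
N(d1) = 0.52767783; N(d2) = 0.43033742
C = 1.0800 * 1.00000000 * 0.52767783 - 1.1900 * 0.91943126 * 0.43033742 = 0.0990


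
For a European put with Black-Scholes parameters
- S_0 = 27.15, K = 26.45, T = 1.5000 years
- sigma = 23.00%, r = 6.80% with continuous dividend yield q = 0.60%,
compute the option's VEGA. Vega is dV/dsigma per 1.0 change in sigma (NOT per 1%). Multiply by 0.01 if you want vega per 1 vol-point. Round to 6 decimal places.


d1 = 0.5637230421; d2 = 0.2820317217
phi(d1) = 0.3403331231; exp(-qT) = 0.9910403788; exp(-rT) = 0.9030295517
Vega = S * exp(-qT) * phi(d1) * sqrt(T) = 27.1500 * 0.9910403788 * 0.3403331231 * 1.2247448714 = 11.215304

Answer: Vega = 11.215304


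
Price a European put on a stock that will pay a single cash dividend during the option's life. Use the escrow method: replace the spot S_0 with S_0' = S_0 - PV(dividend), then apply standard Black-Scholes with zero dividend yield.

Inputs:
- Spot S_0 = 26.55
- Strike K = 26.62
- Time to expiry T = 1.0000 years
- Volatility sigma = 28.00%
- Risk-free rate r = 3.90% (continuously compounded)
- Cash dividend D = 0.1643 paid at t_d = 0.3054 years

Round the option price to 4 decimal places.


Answer: Price = 2.5181

Derivation:
PV(D) = D * exp(-r * t_d) = 0.1643 * 0.98816005 = 0.16235470
S_0' = S_0 - PV(D) = 26.5500 - 0.16235470 = 26.38764530
d1 = (ln(S_0'/K) + (r + sigma^2/2)*T) / (sigma*sqrt(T)) = 0.24797538
d2 = d1 - sigma*sqrt(T) = -0.03202462
exp(-rT) = 0.96175071
N(-d1) = 0.40207673; N(-d2) = 0.51277379
P = K * exp(-rT) * N(-d2) - S_0' * N(-d1) = 26.6200 * 0.96175071 * 0.51277379 - 26.38764530 * 0.40207673 = 2.5181


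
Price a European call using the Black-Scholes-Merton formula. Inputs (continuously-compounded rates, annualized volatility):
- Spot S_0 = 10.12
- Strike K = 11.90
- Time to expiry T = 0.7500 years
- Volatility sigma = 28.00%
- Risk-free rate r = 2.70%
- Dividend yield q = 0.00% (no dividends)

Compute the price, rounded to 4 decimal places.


d1 = (ln(S/K) + (r - q + 0.5*sigma^2) * T) / (sigma * sqrt(T)) = -0.46342560
d2 = d1 - sigma * sqrt(T) = -0.70591271
exp(-rT) = 0.97995365; exp(-qT) = 1.00000000
C = S_0 * exp(-qT) * N(d1) - K * exp(-rT) * N(d2)
N(d1) = 0.32152967; N(d2) = 0.24012121
C = 10.1200 * 1.00000000 * 0.32152967 - 11.9000 * 0.97995365 * 0.24012121 = 0.4537

Answer: Price = 0.4537


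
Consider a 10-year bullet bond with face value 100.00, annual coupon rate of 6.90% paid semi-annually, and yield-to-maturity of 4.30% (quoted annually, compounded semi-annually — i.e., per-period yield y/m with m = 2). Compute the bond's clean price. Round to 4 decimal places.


Answer: Price = 120.9523

Derivation:
Coupon per period c = face * coupon_rate / m = 3.450000
Periods per year m = 2; per-period yield y/m = 0.021500
Number of cashflows N = 20
Cashflows (t years, CF_t, discount factor 1/(1+y/m)^(m*t), PV):
  t = 0.5000: CF_t = 3.450000, DF = 0.978953, PV = 3.377386
  t = 1.0000: CF_t = 3.450000, DF = 0.958348, PV = 3.306301
  t = 1.5000: CF_t = 3.450000, DF = 0.938177, PV = 3.236711
  t = 2.0000: CF_t = 3.450000, DF = 0.918431, PV = 3.168587
  t = 2.5000: CF_t = 3.450000, DF = 0.899100, PV = 3.101896
  t = 3.0000: CF_t = 3.450000, DF = 0.880177, PV = 3.036609
  t = 3.5000: CF_t = 3.450000, DF = 0.861651, PV = 2.972696
  t = 4.0000: CF_t = 3.450000, DF = 0.843515, PV = 2.910128
  t = 4.5000: CF_t = 3.450000, DF = 0.825762, PV = 2.848877
  t = 5.0000: CF_t = 3.450000, DF = 0.808381, PV = 2.788916
  t = 5.5000: CF_t = 3.450000, DF = 0.791367, PV = 2.730216
  t = 6.0000: CF_t = 3.450000, DF = 0.774711, PV = 2.672752
  t = 6.5000: CF_t = 3.450000, DF = 0.758405, PV = 2.616497
  t = 7.0000: CF_t = 3.450000, DF = 0.742442, PV = 2.561427
  t = 7.5000: CF_t = 3.450000, DF = 0.726816, PV = 2.507515
  t = 8.0000: CF_t = 3.450000, DF = 0.711518, PV = 2.454738
  t = 8.5000: CF_t = 3.450000, DF = 0.696543, PV = 2.403072
  t = 9.0000: CF_t = 3.450000, DF = 0.681882, PV = 2.352493
  t = 9.5000: CF_t = 3.450000, DF = 0.667530, PV = 2.302979
  t = 10.0000: CF_t = 103.450000, DF = 0.653480, PV = 67.602550
Price P = sum_t PV_t = 120.952347


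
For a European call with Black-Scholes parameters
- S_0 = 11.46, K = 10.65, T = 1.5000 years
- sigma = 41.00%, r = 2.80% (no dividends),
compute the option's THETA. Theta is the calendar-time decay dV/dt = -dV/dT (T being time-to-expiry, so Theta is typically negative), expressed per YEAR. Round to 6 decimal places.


Answer: Theta = -0.822274

Derivation:
d1 = 0.4806930830; d2 = -0.0214523143
phi(d1) = 0.3554141843; exp(-qT) = 1.0000000000; exp(-rT) = 0.9588697806
Theta = -S*exp(-qT)*phi(d1)*sigma/(2*sqrt(T)) - r*K*exp(-rT)*N(d2) + q*S*exp(-qT)*N(d1)
N(d1) = 0.6846326760; N(d2) = 0.4914424212; sqrt(T) = 1.2247448714
Term 1 = -11.4600 * 1.0000000000 * 0.3554141843 * 0.4100 / (2 * 1.2247448714) = -0.6817538597
Term 2 = -0.0280 * 10.6500 * 0.9588697806 * 0.4914424212 = -0.1405205733
Term 3 = 0 (no dividend yield, q = 0)
Theta = -0.6817538597 + (-0.1405205733) + (0.0000000000) = -0.822274


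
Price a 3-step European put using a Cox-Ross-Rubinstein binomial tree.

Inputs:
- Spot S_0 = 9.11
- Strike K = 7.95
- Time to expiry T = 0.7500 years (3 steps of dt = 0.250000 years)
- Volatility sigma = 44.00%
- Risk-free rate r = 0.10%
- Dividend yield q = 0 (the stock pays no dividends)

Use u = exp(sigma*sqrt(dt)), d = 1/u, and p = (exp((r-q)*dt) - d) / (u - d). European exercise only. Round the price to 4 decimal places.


Answer: Price = V(0,0) = 0.8137

Derivation:
dt = T/N = 0.250000
u = exp(sigma*sqrt(dt)) = 1.246077; d = 1/u = 0.802519
p = (exp((r-q)*dt) - d) / (u - d) = 0.445784
Discount per step: exp(-r*dt) = 0.999750
Stock lattice S(k, i) with i counting down-moves:
  k=0: S(0,0) = 9.1100
  k=1: S(1,0) = 11.3518; S(1,1) = 7.3109
  k=2: S(2,0) = 14.1452; S(2,1) = 9.1100; S(2,2) = 5.8672
  k=3: S(3,0) = 17.6260; S(3,1) = 11.3518; S(3,2) = 7.3109; S(3,3) = 4.7085
Terminal payoffs V(N, i) = max(K - S_T, 0):
  V(3,0) = 0.000000; V(3,1) = 0.000000; V(3,2) = 0.639054; V(3,3) = 3.241484
Backward induction: V(k, i) = exp(-r*dt) * [p * V(k+1, i) + (1-p) * V(k+1, i+1)].
  V(2,0) = exp(-r*dt) * [p*0.000000 + (1-p)*0.000000] = 0.000000
  V(2,1) = exp(-r*dt) * [p*0.000000 + (1-p)*0.639054] = 0.354085
  V(2,2) = exp(-r*dt) * [p*0.639054 + (1-p)*3.241484] = 2.080841
  V(1,0) = exp(-r*dt) * [p*0.000000 + (1-p)*0.354085] = 0.196190
  V(1,1) = exp(-r*dt) * [p*0.354085 + (1-p)*2.080841] = 1.310752
  V(0,0) = exp(-r*dt) * [p*0.196190 + (1-p)*1.310752] = 0.813694
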